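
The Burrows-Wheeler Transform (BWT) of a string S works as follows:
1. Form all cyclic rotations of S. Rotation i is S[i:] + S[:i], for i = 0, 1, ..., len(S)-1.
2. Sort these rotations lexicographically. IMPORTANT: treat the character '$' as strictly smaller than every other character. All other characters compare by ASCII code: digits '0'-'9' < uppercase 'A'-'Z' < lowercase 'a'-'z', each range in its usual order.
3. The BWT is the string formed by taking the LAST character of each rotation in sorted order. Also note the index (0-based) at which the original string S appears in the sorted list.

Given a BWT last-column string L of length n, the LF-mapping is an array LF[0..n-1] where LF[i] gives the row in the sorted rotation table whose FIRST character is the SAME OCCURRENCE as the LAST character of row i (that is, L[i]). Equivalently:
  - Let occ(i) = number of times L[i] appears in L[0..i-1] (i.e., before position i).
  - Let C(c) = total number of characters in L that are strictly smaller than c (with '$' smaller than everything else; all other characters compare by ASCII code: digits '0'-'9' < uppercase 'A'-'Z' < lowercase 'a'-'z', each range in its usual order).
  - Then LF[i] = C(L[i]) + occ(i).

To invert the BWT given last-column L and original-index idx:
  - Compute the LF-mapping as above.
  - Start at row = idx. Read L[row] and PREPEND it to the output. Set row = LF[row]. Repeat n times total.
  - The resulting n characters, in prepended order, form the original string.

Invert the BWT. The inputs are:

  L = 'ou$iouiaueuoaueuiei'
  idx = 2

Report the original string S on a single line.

LF mapping: 10 13 0 6 11 14 7 1 15 3 16 12 2 17 4 18 8 5 9
Walk LF starting at row 2, prepending L[row]:
  step 1: row=2, L[2]='$', prepend. Next row=LF[2]=0
  step 2: row=0, L[0]='o', prepend. Next row=LF[0]=10
  step 3: row=10, L[10]='u', prepend. Next row=LF[10]=16
  step 4: row=16, L[16]='i', prepend. Next row=LF[16]=8
  step 5: row=8, L[8]='u', prepend. Next row=LF[8]=15
  step 6: row=15, L[15]='u', prepend. Next row=LF[15]=18
  step 7: row=18, L[18]='i', prepend. Next row=LF[18]=9
  step 8: row=9, L[9]='e', prepend. Next row=LF[9]=3
  step 9: row=3, L[3]='i', prepend. Next row=LF[3]=6
  step 10: row=6, L[6]='i', prepend. Next row=LF[6]=7
  step 11: row=7, L[7]='a', prepend. Next row=LF[7]=1
  step 12: row=1, L[1]='u', prepend. Next row=LF[1]=13
  step 13: row=13, L[13]='u', prepend. Next row=LF[13]=17
  step 14: row=17, L[17]='e', prepend. Next row=LF[17]=5
  step 15: row=5, L[5]='u', prepend. Next row=LF[5]=14
  step 16: row=14, L[14]='e', prepend. Next row=LF[14]=4
  step 17: row=4, L[4]='o', prepend. Next row=LF[4]=11
  step 18: row=11, L[11]='o', prepend. Next row=LF[11]=12
  step 19: row=12, L[12]='a', prepend. Next row=LF[12]=2
Reversed output: aooeueuuaiieiuuiuo$

Answer: aooeueuuaiieiuuiuo$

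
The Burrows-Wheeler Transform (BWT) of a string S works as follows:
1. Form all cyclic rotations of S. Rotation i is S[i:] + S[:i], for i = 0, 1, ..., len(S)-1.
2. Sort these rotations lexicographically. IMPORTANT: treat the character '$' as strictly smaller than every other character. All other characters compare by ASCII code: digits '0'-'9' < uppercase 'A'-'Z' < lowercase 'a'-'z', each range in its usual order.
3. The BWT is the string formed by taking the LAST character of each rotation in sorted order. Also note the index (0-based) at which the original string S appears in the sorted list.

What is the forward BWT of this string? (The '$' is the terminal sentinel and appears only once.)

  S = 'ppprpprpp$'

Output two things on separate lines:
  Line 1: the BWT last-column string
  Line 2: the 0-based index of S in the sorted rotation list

All 10 rotations (rotation i = S[i:]+S[:i]):
  rot[0] = ppprpprpp$
  rot[1] = pprpprpp$p
  rot[2] = prpprpp$pp
  rot[3] = rpprpp$ppp
  rot[4] = pprpp$pppr
  rot[5] = prpp$ppprp
  rot[6] = rpp$ppprpp
  rot[7] = pp$ppprppr
  rot[8] = p$ppprpprp
  rot[9] = $ppprpprpp
Sorted (with $ < everything):
  sorted[0] = $ppprpprpp  (last char: 'p')
  sorted[1] = p$ppprpprp  (last char: 'p')
  sorted[2] = pp$ppprppr  (last char: 'r')
  sorted[3] = ppprpprpp$  (last char: '$')
  sorted[4] = pprpp$pppr  (last char: 'r')
  sorted[5] = pprpprpp$p  (last char: 'p')
  sorted[6] = prpp$ppprp  (last char: 'p')
  sorted[7] = prpprpp$pp  (last char: 'p')
  sorted[8] = rpp$ppprpp  (last char: 'p')
  sorted[9] = rpprpp$ppp  (last char: 'p')
Last column: ppr$rppppp
Original string S is at sorted index 3

Answer: ppr$rppppp
3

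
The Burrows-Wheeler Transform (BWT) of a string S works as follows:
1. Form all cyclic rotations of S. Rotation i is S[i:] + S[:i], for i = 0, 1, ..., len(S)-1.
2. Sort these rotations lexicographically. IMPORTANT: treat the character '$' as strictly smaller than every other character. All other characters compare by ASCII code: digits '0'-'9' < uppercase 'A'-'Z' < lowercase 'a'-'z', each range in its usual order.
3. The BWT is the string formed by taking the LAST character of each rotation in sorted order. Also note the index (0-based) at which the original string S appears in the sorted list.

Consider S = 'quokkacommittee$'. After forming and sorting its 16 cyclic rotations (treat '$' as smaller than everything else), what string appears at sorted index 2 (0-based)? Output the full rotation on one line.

Answer: committee$quokka

Derivation:
All 16 rotations (rotation i = S[i:]+S[:i]):
  rot[0] = quokkacommittee$
  rot[1] = uokkacommittee$q
  rot[2] = okkacommittee$qu
  rot[3] = kkacommittee$quo
  rot[4] = kacommittee$quok
  rot[5] = acommittee$quokk
  rot[6] = committee$quokka
  rot[7] = ommittee$quokkac
  rot[8] = mmittee$quokkaco
  rot[9] = mittee$quokkacom
  rot[10] = ittee$quokkacomm
  rot[11] = ttee$quokkacommi
  rot[12] = tee$quokkacommit
  rot[13] = ee$quokkacommitt
  rot[14] = e$quokkacommitte
  rot[15] = $quokkacommittee
Sorted (with $ < everything):
  sorted[0] = $quokkacommittee
  sorted[1] = acommittee$quokk
  sorted[2] = committee$quokka
  sorted[3] = e$quokkacommitte
  sorted[4] = ee$quokkacommitt
  sorted[5] = ittee$quokkacomm
  sorted[6] = kacommittee$quok
  sorted[7] = kkacommittee$quo
  sorted[8] = mittee$quokkacom
  sorted[9] = mmittee$quokkaco
  sorted[10] = okkacommittee$qu
  sorted[11] = ommittee$quokkac
  sorted[12] = quokkacommittee$
  sorted[13] = tee$quokkacommit
  sorted[14] = ttee$quokkacommi
  sorted[15] = uokkacommittee$q
sorted[2] = committee$quokka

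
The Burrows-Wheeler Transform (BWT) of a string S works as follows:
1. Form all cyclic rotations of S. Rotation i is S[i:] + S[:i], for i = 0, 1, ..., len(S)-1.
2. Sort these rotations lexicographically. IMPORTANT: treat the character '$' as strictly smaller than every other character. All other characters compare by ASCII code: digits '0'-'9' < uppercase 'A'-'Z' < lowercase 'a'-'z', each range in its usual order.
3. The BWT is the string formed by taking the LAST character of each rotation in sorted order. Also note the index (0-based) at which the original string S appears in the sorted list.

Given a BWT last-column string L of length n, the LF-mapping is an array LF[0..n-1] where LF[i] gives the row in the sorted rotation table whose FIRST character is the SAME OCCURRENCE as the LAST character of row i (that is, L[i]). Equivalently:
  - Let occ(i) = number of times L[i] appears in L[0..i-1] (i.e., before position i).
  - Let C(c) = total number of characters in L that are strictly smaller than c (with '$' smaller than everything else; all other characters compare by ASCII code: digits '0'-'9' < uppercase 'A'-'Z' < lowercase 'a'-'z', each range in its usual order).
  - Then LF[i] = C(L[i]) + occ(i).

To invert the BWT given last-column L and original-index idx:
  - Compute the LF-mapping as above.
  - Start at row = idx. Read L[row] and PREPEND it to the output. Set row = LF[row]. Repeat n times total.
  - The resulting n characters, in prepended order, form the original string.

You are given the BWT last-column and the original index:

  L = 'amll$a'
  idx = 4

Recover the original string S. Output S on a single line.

Answer: llama$

Derivation:
LF mapping: 1 5 3 4 0 2
Walk LF starting at row 4, prepending L[row]:
  step 1: row=4, L[4]='$', prepend. Next row=LF[4]=0
  step 2: row=0, L[0]='a', prepend. Next row=LF[0]=1
  step 3: row=1, L[1]='m', prepend. Next row=LF[1]=5
  step 4: row=5, L[5]='a', prepend. Next row=LF[5]=2
  step 5: row=2, L[2]='l', prepend. Next row=LF[2]=3
  step 6: row=3, L[3]='l', prepend. Next row=LF[3]=4
Reversed output: llama$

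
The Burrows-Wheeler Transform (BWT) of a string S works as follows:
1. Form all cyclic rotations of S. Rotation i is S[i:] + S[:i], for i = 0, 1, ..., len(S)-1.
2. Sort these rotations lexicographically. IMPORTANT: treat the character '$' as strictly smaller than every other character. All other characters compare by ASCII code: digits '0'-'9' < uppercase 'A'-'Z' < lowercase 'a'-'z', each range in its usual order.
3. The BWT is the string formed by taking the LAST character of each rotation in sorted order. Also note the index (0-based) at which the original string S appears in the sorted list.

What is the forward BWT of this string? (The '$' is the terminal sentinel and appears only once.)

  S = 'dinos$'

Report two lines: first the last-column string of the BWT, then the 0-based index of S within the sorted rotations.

Answer: s$dino
1

Derivation:
All 6 rotations (rotation i = S[i:]+S[:i]):
  rot[0] = dinos$
  rot[1] = inos$d
  rot[2] = nos$di
  rot[3] = os$din
  rot[4] = s$dino
  rot[5] = $dinos
Sorted (with $ < everything):
  sorted[0] = $dinos  (last char: 's')
  sorted[1] = dinos$  (last char: '$')
  sorted[2] = inos$d  (last char: 'd')
  sorted[3] = nos$di  (last char: 'i')
  sorted[4] = os$din  (last char: 'n')
  sorted[5] = s$dino  (last char: 'o')
Last column: s$dino
Original string S is at sorted index 1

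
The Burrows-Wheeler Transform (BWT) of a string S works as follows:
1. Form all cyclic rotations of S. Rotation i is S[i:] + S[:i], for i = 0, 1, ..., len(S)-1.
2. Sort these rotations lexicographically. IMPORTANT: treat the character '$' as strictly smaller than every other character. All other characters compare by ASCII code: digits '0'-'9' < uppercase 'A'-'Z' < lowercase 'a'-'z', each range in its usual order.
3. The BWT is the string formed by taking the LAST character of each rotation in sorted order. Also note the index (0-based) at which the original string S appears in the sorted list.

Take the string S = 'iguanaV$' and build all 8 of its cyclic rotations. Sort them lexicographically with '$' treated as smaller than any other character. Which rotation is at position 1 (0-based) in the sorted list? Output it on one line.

All 8 rotations (rotation i = S[i:]+S[:i]):
  rot[0] = iguanaV$
  rot[1] = guanaV$i
  rot[2] = uanaV$ig
  rot[3] = anaV$igu
  rot[4] = naV$igua
  rot[5] = aV$iguan
  rot[6] = V$iguana
  rot[7] = $iguanaV
Sorted (with $ < everything):
  sorted[0] = $iguanaV
  sorted[1] = V$iguana
  sorted[2] = aV$iguan
  sorted[3] = anaV$igu
  sorted[4] = guanaV$i
  sorted[5] = iguanaV$
  sorted[6] = naV$igua
  sorted[7] = uanaV$ig
sorted[1] = V$iguana

Answer: V$iguana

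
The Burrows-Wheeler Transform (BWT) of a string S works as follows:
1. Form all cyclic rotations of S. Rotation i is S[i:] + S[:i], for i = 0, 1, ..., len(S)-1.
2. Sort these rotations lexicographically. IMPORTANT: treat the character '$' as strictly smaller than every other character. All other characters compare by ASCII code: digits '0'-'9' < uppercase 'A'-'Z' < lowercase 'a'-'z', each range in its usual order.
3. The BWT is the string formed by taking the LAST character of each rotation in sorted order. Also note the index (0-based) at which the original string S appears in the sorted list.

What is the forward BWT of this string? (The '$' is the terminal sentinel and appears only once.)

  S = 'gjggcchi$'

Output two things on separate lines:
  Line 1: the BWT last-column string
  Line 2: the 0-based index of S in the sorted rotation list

Answer: igcgj$chg
5

Derivation:
All 9 rotations (rotation i = S[i:]+S[:i]):
  rot[0] = gjggcchi$
  rot[1] = jggcchi$g
  rot[2] = ggcchi$gj
  rot[3] = gcchi$gjg
  rot[4] = cchi$gjgg
  rot[5] = chi$gjggc
  rot[6] = hi$gjggcc
  rot[7] = i$gjggcch
  rot[8] = $gjggcchi
Sorted (with $ < everything):
  sorted[0] = $gjggcchi  (last char: 'i')
  sorted[1] = cchi$gjgg  (last char: 'g')
  sorted[2] = chi$gjggc  (last char: 'c')
  sorted[3] = gcchi$gjg  (last char: 'g')
  sorted[4] = ggcchi$gj  (last char: 'j')
  sorted[5] = gjggcchi$  (last char: '$')
  sorted[6] = hi$gjggcc  (last char: 'c')
  sorted[7] = i$gjggcch  (last char: 'h')
  sorted[8] = jggcchi$g  (last char: 'g')
Last column: igcgj$chg
Original string S is at sorted index 5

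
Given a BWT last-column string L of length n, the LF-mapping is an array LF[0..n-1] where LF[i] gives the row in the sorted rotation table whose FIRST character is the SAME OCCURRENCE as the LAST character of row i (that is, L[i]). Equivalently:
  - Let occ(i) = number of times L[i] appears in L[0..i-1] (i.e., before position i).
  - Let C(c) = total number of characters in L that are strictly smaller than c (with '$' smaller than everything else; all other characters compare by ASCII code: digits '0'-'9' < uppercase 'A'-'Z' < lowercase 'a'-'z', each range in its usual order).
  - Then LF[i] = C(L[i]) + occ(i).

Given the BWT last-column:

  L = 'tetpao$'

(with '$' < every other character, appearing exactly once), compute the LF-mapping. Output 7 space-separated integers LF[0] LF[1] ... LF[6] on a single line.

Answer: 5 2 6 4 1 3 0

Derivation:
Char counts: '$':1, 'a':1, 'e':1, 'o':1, 'p':1, 't':2
C (first-col start): C('$')=0, C('a')=1, C('e')=2, C('o')=3, C('p')=4, C('t')=5
L[0]='t': occ=0, LF[0]=C('t')+0=5+0=5
L[1]='e': occ=0, LF[1]=C('e')+0=2+0=2
L[2]='t': occ=1, LF[2]=C('t')+1=5+1=6
L[3]='p': occ=0, LF[3]=C('p')+0=4+0=4
L[4]='a': occ=0, LF[4]=C('a')+0=1+0=1
L[5]='o': occ=0, LF[5]=C('o')+0=3+0=3
L[6]='$': occ=0, LF[6]=C('$')+0=0+0=0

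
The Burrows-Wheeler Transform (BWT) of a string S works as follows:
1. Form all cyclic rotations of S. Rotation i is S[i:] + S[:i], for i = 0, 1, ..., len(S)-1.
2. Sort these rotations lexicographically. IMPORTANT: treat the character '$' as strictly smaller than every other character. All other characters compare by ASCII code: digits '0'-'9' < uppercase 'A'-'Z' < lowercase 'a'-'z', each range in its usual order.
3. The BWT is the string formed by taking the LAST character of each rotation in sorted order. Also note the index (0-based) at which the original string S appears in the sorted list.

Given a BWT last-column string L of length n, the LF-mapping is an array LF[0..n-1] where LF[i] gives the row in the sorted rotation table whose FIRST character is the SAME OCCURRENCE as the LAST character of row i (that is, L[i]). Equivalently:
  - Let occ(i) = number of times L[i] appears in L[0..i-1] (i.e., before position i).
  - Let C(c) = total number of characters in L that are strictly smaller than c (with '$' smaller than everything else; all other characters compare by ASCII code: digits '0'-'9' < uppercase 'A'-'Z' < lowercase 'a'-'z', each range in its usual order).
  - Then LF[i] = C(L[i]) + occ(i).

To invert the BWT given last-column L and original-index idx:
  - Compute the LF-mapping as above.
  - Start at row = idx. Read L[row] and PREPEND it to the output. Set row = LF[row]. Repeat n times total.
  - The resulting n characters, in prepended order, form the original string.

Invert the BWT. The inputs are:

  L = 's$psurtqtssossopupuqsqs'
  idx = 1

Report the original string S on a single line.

Answer: ospossrpsutqqtqusupsss$

Derivation:
LF mapping: 10 0 3 11 20 9 18 6 19 12 13 1 14 15 2 4 21 5 22 7 16 8 17
Walk LF starting at row 1, prepending L[row]:
  step 1: row=1, L[1]='$', prepend. Next row=LF[1]=0
  step 2: row=0, L[0]='s', prepend. Next row=LF[0]=10
  step 3: row=10, L[10]='s', prepend. Next row=LF[10]=13
  step 4: row=13, L[13]='s', prepend. Next row=LF[13]=15
  step 5: row=15, L[15]='p', prepend. Next row=LF[15]=4
  step 6: row=4, L[4]='u', prepend. Next row=LF[4]=20
  step 7: row=20, L[20]='s', prepend. Next row=LF[20]=16
  step 8: row=16, L[16]='u', prepend. Next row=LF[16]=21
  step 9: row=21, L[21]='q', prepend. Next row=LF[21]=8
  step 10: row=8, L[8]='t', prepend. Next row=LF[8]=19
  step 11: row=19, L[19]='q', prepend. Next row=LF[19]=7
  step 12: row=7, L[7]='q', prepend. Next row=LF[7]=6
  step 13: row=6, L[6]='t', prepend. Next row=LF[6]=18
  step 14: row=18, L[18]='u', prepend. Next row=LF[18]=22
  step 15: row=22, L[22]='s', prepend. Next row=LF[22]=17
  step 16: row=17, L[17]='p', prepend. Next row=LF[17]=5
  step 17: row=5, L[5]='r', prepend. Next row=LF[5]=9
  step 18: row=9, L[9]='s', prepend. Next row=LF[9]=12
  step 19: row=12, L[12]='s', prepend. Next row=LF[12]=14
  step 20: row=14, L[14]='o', prepend. Next row=LF[14]=2
  step 21: row=2, L[2]='p', prepend. Next row=LF[2]=3
  step 22: row=3, L[3]='s', prepend. Next row=LF[3]=11
  step 23: row=11, L[11]='o', prepend. Next row=LF[11]=1
Reversed output: ospossrpsutqqtqusupsss$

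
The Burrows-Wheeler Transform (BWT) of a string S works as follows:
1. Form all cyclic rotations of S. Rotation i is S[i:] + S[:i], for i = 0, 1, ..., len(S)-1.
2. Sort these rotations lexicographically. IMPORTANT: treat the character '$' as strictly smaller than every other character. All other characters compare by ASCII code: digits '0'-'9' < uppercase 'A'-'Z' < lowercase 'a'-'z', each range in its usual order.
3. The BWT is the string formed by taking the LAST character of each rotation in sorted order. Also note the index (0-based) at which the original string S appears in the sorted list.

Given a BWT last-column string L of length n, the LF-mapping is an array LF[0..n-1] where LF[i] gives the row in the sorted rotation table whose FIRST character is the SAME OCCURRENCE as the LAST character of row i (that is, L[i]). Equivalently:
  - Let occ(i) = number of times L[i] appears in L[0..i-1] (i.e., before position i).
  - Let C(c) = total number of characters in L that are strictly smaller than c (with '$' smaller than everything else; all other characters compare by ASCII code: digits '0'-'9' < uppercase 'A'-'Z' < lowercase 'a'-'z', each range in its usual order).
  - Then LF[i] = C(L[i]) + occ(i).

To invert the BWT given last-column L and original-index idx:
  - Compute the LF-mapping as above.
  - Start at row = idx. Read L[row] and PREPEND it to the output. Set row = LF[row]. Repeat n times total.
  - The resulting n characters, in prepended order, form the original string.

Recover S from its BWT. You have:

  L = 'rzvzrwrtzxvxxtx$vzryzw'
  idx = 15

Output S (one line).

LF mapping: 1 17 7 18 2 10 3 5 19 12 8 13 14 6 15 0 9 20 4 16 21 11
Walk LF starting at row 15, prepending L[row]:
  step 1: row=15, L[15]='$', prepend. Next row=LF[15]=0
  step 2: row=0, L[0]='r', prepend. Next row=LF[0]=1
  step 3: row=1, L[1]='z', prepend. Next row=LF[1]=17
  step 4: row=17, L[17]='z', prepend. Next row=LF[17]=20
  step 5: row=20, L[20]='z', prepend. Next row=LF[20]=21
  step 6: row=21, L[21]='w', prepend. Next row=LF[21]=11
  step 7: row=11, L[11]='x', prepend. Next row=LF[11]=13
  step 8: row=13, L[13]='t', prepend. Next row=LF[13]=6
  step 9: row=6, L[6]='r', prepend. Next row=LF[6]=3
  step 10: row=3, L[3]='z', prepend. Next row=LF[3]=18
  step 11: row=18, L[18]='r', prepend. Next row=LF[18]=4
  step 12: row=4, L[4]='r', prepend. Next row=LF[4]=2
  step 13: row=2, L[2]='v', prepend. Next row=LF[2]=7
  step 14: row=7, L[7]='t', prepend. Next row=LF[7]=5
  step 15: row=5, L[5]='w', prepend. Next row=LF[5]=10
  step 16: row=10, L[10]='v', prepend. Next row=LF[10]=8
  step 17: row=8, L[8]='z', prepend. Next row=LF[8]=19
  step 18: row=19, L[19]='y', prepend. Next row=LF[19]=16
  step 19: row=16, L[16]='v', prepend. Next row=LF[16]=9
  step 20: row=9, L[9]='x', prepend. Next row=LF[9]=12
  step 21: row=12, L[12]='x', prepend. Next row=LF[12]=14
  step 22: row=14, L[14]='x', prepend. Next row=LF[14]=15
Reversed output: xxxvyzvwtvrrzrtxwzzzr$

Answer: xxxvyzvwtvrrzrtxwzzzr$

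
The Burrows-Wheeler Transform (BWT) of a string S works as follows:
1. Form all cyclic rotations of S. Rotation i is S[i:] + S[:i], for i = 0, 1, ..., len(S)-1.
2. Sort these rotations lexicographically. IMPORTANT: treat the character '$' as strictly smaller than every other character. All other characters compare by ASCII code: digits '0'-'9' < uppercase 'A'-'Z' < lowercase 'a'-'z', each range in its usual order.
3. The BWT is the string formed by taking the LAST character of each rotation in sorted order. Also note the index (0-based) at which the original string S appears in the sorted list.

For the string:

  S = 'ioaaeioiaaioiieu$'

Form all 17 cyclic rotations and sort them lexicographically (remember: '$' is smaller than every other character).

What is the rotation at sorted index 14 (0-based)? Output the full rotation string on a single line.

Answer: oiaaioiieu$ioaaei

Derivation:
All 17 rotations (rotation i = S[i:]+S[:i]):
  rot[0] = ioaaeioiaaioiieu$
  rot[1] = oaaeioiaaioiieu$i
  rot[2] = aaeioiaaioiieu$io
  rot[3] = aeioiaaioiieu$ioa
  rot[4] = eioiaaioiieu$ioaa
  rot[5] = ioiaaioiieu$ioaae
  rot[6] = oiaaioiieu$ioaaei
  rot[7] = iaaioiieu$ioaaeio
  rot[8] = aaioiieu$ioaaeioi
  rot[9] = aioiieu$ioaaeioia
  rot[10] = ioiieu$ioaaeioiaa
  rot[11] = oiieu$ioaaeioiaai
  rot[12] = iieu$ioaaeioiaaio
  rot[13] = ieu$ioaaeioiaaioi
  rot[14] = eu$ioaaeioiaaioii
  rot[15] = u$ioaaeioiaaioiie
  rot[16] = $ioaaeioiaaioiieu
Sorted (with $ < everything):
  sorted[0] = $ioaaeioiaaioiieu
  sorted[1] = aaeioiaaioiieu$io
  sorted[2] = aaioiieu$ioaaeioi
  sorted[3] = aeioiaaioiieu$ioa
  sorted[4] = aioiieu$ioaaeioia
  sorted[5] = eioiaaioiieu$ioaa
  sorted[6] = eu$ioaaeioiaaioii
  sorted[7] = iaaioiieu$ioaaeio
  sorted[8] = ieu$ioaaeioiaaioi
  sorted[9] = iieu$ioaaeioiaaio
  sorted[10] = ioaaeioiaaioiieu$
  sorted[11] = ioiaaioiieu$ioaae
  sorted[12] = ioiieu$ioaaeioiaa
  sorted[13] = oaaeioiaaioiieu$i
  sorted[14] = oiaaioiieu$ioaaei
  sorted[15] = oiieu$ioaaeioiaai
  sorted[16] = u$ioaaeioiaaioiie
sorted[14] = oiaaioiieu$ioaaei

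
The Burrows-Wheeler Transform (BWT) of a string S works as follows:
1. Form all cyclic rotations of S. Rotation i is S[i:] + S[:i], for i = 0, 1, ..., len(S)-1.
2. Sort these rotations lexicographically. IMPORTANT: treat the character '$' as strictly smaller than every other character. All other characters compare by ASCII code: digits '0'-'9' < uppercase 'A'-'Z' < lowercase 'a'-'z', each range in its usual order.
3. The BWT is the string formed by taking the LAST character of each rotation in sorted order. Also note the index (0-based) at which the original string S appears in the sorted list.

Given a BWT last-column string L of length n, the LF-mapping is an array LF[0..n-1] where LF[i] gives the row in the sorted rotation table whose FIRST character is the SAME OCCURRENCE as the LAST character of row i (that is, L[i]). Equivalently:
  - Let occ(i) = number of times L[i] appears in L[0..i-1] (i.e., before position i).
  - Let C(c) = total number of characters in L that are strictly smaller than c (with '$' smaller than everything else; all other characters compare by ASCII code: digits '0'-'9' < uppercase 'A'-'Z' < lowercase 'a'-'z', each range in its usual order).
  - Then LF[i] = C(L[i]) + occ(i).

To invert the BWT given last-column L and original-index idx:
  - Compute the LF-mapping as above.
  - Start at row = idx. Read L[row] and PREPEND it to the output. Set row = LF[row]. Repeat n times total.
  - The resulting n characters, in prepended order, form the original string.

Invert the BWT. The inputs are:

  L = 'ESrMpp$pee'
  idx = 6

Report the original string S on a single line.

Answer: pepperMSE$

Derivation:
LF mapping: 1 3 9 2 6 7 0 8 4 5
Walk LF starting at row 6, prepending L[row]:
  step 1: row=6, L[6]='$', prepend. Next row=LF[6]=0
  step 2: row=0, L[0]='E', prepend. Next row=LF[0]=1
  step 3: row=1, L[1]='S', prepend. Next row=LF[1]=3
  step 4: row=3, L[3]='M', prepend. Next row=LF[3]=2
  step 5: row=2, L[2]='r', prepend. Next row=LF[2]=9
  step 6: row=9, L[9]='e', prepend. Next row=LF[9]=5
  step 7: row=5, L[5]='p', prepend. Next row=LF[5]=7
  step 8: row=7, L[7]='p', prepend. Next row=LF[7]=8
  step 9: row=8, L[8]='e', prepend. Next row=LF[8]=4
  step 10: row=4, L[4]='p', prepend. Next row=LF[4]=6
Reversed output: pepperMSE$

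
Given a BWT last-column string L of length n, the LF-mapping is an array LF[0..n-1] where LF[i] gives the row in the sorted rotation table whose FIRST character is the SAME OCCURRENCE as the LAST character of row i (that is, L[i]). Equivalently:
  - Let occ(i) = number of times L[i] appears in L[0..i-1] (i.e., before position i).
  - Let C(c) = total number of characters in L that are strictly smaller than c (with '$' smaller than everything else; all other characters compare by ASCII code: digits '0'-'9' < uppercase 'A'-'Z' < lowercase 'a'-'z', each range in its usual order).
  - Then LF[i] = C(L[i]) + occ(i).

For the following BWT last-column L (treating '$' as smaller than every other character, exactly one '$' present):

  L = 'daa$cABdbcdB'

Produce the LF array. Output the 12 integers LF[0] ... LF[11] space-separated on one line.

Char counts: '$':1, 'A':1, 'B':2, 'a':2, 'b':1, 'c':2, 'd':3
C (first-col start): C('$')=0, C('A')=1, C('B')=2, C('a')=4, C('b')=6, C('c')=7, C('d')=9
L[0]='d': occ=0, LF[0]=C('d')+0=9+0=9
L[1]='a': occ=0, LF[1]=C('a')+0=4+0=4
L[2]='a': occ=1, LF[2]=C('a')+1=4+1=5
L[3]='$': occ=0, LF[3]=C('$')+0=0+0=0
L[4]='c': occ=0, LF[4]=C('c')+0=7+0=7
L[5]='A': occ=0, LF[5]=C('A')+0=1+0=1
L[6]='B': occ=0, LF[6]=C('B')+0=2+0=2
L[7]='d': occ=1, LF[7]=C('d')+1=9+1=10
L[8]='b': occ=0, LF[8]=C('b')+0=6+0=6
L[9]='c': occ=1, LF[9]=C('c')+1=7+1=8
L[10]='d': occ=2, LF[10]=C('d')+2=9+2=11
L[11]='B': occ=1, LF[11]=C('B')+1=2+1=3

Answer: 9 4 5 0 7 1 2 10 6 8 11 3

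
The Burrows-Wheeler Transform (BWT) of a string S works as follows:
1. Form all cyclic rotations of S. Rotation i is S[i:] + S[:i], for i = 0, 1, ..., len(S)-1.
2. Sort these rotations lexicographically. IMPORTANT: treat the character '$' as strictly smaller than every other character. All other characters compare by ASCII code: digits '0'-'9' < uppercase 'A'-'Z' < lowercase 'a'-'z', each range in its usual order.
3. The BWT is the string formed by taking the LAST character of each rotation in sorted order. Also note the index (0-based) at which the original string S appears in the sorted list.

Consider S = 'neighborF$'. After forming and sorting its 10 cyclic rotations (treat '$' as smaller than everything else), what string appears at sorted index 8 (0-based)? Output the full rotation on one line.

Answer: orF$neighb

Derivation:
All 10 rotations (rotation i = S[i:]+S[:i]):
  rot[0] = neighborF$
  rot[1] = eighborF$n
  rot[2] = ighborF$ne
  rot[3] = ghborF$nei
  rot[4] = hborF$neig
  rot[5] = borF$neigh
  rot[6] = orF$neighb
  rot[7] = rF$neighbo
  rot[8] = F$neighbor
  rot[9] = $neighborF
Sorted (with $ < everything):
  sorted[0] = $neighborF
  sorted[1] = F$neighbor
  sorted[2] = borF$neigh
  sorted[3] = eighborF$n
  sorted[4] = ghborF$nei
  sorted[5] = hborF$neig
  sorted[6] = ighborF$ne
  sorted[7] = neighborF$
  sorted[8] = orF$neighb
  sorted[9] = rF$neighbo
sorted[8] = orF$neighb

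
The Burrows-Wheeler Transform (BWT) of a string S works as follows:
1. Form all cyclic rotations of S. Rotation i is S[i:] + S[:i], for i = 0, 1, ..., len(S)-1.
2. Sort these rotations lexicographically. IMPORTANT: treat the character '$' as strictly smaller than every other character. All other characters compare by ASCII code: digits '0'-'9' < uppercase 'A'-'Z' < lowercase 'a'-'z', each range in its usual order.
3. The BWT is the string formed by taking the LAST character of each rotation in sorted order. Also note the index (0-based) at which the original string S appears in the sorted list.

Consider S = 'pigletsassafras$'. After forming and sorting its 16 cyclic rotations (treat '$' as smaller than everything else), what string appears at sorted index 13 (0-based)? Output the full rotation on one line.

Answer: sassafras$piglet

Derivation:
All 16 rotations (rotation i = S[i:]+S[:i]):
  rot[0] = pigletsassafras$
  rot[1] = igletsassafras$p
  rot[2] = gletsassafras$pi
  rot[3] = letsassafras$pig
  rot[4] = etsassafras$pigl
  rot[5] = tsassafras$pigle
  rot[6] = sassafras$piglet
  rot[7] = assafras$piglets
  rot[8] = ssafras$pigletsa
  rot[9] = safras$pigletsas
  rot[10] = afras$pigletsass
  rot[11] = fras$pigletsassa
  rot[12] = ras$pigletsassaf
  rot[13] = as$pigletsassafr
  rot[14] = s$pigletsassafra
  rot[15] = $pigletsassafras
Sorted (with $ < everything):
  sorted[0] = $pigletsassafras
  sorted[1] = afras$pigletsass
  sorted[2] = as$pigletsassafr
  sorted[3] = assafras$piglets
  sorted[4] = etsassafras$pigl
  sorted[5] = fras$pigletsassa
  sorted[6] = gletsassafras$pi
  sorted[7] = igletsassafras$p
  sorted[8] = letsassafras$pig
  sorted[9] = pigletsassafras$
  sorted[10] = ras$pigletsassaf
  sorted[11] = s$pigletsassafra
  sorted[12] = safras$pigletsas
  sorted[13] = sassafras$piglet
  sorted[14] = ssafras$pigletsa
  sorted[15] = tsassafras$pigle
sorted[13] = sassafras$piglet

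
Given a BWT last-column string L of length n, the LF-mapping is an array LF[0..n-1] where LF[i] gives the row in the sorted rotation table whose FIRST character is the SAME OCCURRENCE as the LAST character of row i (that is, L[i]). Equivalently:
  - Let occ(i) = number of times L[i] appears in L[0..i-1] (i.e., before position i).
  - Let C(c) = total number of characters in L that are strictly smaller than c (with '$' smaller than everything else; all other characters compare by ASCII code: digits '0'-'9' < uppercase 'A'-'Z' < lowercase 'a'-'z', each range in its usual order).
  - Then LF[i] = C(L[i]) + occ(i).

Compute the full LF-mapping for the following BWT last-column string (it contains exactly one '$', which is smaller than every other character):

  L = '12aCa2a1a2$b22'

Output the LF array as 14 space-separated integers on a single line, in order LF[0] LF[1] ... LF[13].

Char counts: '$':1, '1':2, '2':5, 'C':1, 'a':4, 'b':1
C (first-col start): C('$')=0, C('1')=1, C('2')=3, C('C')=8, C('a')=9, C('b')=13
L[0]='1': occ=0, LF[0]=C('1')+0=1+0=1
L[1]='2': occ=0, LF[1]=C('2')+0=3+0=3
L[2]='a': occ=0, LF[2]=C('a')+0=9+0=9
L[3]='C': occ=0, LF[3]=C('C')+0=8+0=8
L[4]='a': occ=1, LF[4]=C('a')+1=9+1=10
L[5]='2': occ=1, LF[5]=C('2')+1=3+1=4
L[6]='a': occ=2, LF[6]=C('a')+2=9+2=11
L[7]='1': occ=1, LF[7]=C('1')+1=1+1=2
L[8]='a': occ=3, LF[8]=C('a')+3=9+3=12
L[9]='2': occ=2, LF[9]=C('2')+2=3+2=5
L[10]='$': occ=0, LF[10]=C('$')+0=0+0=0
L[11]='b': occ=0, LF[11]=C('b')+0=13+0=13
L[12]='2': occ=3, LF[12]=C('2')+3=3+3=6
L[13]='2': occ=4, LF[13]=C('2')+4=3+4=7

Answer: 1 3 9 8 10 4 11 2 12 5 0 13 6 7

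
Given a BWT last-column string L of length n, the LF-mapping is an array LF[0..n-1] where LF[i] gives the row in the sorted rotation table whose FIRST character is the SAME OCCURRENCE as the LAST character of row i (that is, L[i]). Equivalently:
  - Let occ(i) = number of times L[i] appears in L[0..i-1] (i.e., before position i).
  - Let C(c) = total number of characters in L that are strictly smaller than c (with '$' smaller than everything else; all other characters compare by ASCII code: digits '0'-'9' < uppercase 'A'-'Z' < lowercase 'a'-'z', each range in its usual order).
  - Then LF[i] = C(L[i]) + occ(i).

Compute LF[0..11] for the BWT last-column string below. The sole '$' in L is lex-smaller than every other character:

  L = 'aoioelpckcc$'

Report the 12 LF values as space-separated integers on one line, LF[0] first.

Char counts: '$':1, 'a':1, 'c':3, 'e':1, 'i':1, 'k':1, 'l':1, 'o':2, 'p':1
C (first-col start): C('$')=0, C('a')=1, C('c')=2, C('e')=5, C('i')=6, C('k')=7, C('l')=8, C('o')=9, C('p')=11
L[0]='a': occ=0, LF[0]=C('a')+0=1+0=1
L[1]='o': occ=0, LF[1]=C('o')+0=9+0=9
L[2]='i': occ=0, LF[2]=C('i')+0=6+0=6
L[3]='o': occ=1, LF[3]=C('o')+1=9+1=10
L[4]='e': occ=0, LF[4]=C('e')+0=5+0=5
L[5]='l': occ=0, LF[5]=C('l')+0=8+0=8
L[6]='p': occ=0, LF[6]=C('p')+0=11+0=11
L[7]='c': occ=0, LF[7]=C('c')+0=2+0=2
L[8]='k': occ=0, LF[8]=C('k')+0=7+0=7
L[9]='c': occ=1, LF[9]=C('c')+1=2+1=3
L[10]='c': occ=2, LF[10]=C('c')+2=2+2=4
L[11]='$': occ=0, LF[11]=C('$')+0=0+0=0

Answer: 1 9 6 10 5 8 11 2 7 3 4 0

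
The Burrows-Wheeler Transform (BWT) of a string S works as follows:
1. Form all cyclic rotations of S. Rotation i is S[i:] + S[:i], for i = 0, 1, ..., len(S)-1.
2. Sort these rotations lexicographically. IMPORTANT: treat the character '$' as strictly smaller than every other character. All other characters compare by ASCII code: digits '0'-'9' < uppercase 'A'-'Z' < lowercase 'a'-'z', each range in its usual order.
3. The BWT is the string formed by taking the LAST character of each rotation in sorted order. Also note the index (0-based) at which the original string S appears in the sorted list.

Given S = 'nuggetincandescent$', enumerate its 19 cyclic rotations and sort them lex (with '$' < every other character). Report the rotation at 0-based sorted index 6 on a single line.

All 19 rotations (rotation i = S[i:]+S[:i]):
  rot[0] = nuggetincandescent$
  rot[1] = uggetincandescent$n
  rot[2] = ggetincandescent$nu
  rot[3] = getincandescent$nug
  rot[4] = etincandescent$nugg
  rot[5] = tincandescent$nugge
  rot[6] = incandescent$nugget
  rot[7] = ncandescent$nuggeti
  rot[8] = candescent$nuggetin
  rot[9] = andescent$nuggetinc
  rot[10] = ndescent$nuggetinca
  rot[11] = descent$nuggetincan
  rot[12] = escent$nuggetincand
  rot[13] = scent$nuggetincande
  rot[14] = cent$nuggetincandes
  rot[15] = ent$nuggetincandesc
  rot[16] = nt$nuggetincandesce
  rot[17] = t$nuggetincandescen
  rot[18] = $nuggetincandescent
Sorted (with $ < everything):
  sorted[0] = $nuggetincandescent
  sorted[1] = andescent$nuggetinc
  sorted[2] = candescent$nuggetin
  sorted[3] = cent$nuggetincandes
  sorted[4] = descent$nuggetincan
  sorted[5] = ent$nuggetincandesc
  sorted[6] = escent$nuggetincand
  sorted[7] = etincandescent$nugg
  sorted[8] = getincandescent$nug
  sorted[9] = ggetincandescent$nu
  sorted[10] = incandescent$nugget
  sorted[11] = ncandescent$nuggeti
  sorted[12] = ndescent$nuggetinca
  sorted[13] = nt$nuggetincandesce
  sorted[14] = nuggetincandescent$
  sorted[15] = scent$nuggetincande
  sorted[16] = t$nuggetincandescen
  sorted[17] = tincandescent$nugge
  sorted[18] = uggetincandescent$n
sorted[6] = escent$nuggetincand

Answer: escent$nuggetincand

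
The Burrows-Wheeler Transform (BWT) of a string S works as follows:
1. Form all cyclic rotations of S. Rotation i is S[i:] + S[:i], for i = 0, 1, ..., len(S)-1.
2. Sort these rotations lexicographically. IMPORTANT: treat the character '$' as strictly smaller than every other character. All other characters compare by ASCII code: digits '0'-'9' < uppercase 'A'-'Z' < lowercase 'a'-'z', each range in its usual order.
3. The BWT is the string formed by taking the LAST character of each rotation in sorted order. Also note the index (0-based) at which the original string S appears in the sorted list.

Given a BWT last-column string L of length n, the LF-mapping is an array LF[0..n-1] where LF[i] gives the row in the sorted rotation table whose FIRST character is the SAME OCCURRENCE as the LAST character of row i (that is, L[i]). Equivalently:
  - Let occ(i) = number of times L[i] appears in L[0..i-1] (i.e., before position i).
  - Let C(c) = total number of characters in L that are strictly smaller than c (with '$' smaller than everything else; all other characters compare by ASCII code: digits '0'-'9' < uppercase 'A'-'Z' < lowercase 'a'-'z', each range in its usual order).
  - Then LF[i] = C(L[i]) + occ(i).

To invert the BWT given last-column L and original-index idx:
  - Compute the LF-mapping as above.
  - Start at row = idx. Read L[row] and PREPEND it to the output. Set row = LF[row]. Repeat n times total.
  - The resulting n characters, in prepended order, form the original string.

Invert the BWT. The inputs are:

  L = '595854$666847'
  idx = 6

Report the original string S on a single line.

Answer: 666794554885$

Derivation:
LF mapping: 3 12 4 10 5 1 0 6 7 8 11 2 9
Walk LF starting at row 6, prepending L[row]:
  step 1: row=6, L[6]='$', prepend. Next row=LF[6]=0
  step 2: row=0, L[0]='5', prepend. Next row=LF[0]=3
  step 3: row=3, L[3]='8', prepend. Next row=LF[3]=10
  step 4: row=10, L[10]='8', prepend. Next row=LF[10]=11
  step 5: row=11, L[11]='4', prepend. Next row=LF[11]=2
  step 6: row=2, L[2]='5', prepend. Next row=LF[2]=4
  step 7: row=4, L[4]='5', prepend. Next row=LF[4]=5
  step 8: row=5, L[5]='4', prepend. Next row=LF[5]=1
  step 9: row=1, L[1]='9', prepend. Next row=LF[1]=12
  step 10: row=12, L[12]='7', prepend. Next row=LF[12]=9
  step 11: row=9, L[9]='6', prepend. Next row=LF[9]=8
  step 12: row=8, L[8]='6', prepend. Next row=LF[8]=7
  step 13: row=7, L[7]='6', prepend. Next row=LF[7]=6
Reversed output: 666794554885$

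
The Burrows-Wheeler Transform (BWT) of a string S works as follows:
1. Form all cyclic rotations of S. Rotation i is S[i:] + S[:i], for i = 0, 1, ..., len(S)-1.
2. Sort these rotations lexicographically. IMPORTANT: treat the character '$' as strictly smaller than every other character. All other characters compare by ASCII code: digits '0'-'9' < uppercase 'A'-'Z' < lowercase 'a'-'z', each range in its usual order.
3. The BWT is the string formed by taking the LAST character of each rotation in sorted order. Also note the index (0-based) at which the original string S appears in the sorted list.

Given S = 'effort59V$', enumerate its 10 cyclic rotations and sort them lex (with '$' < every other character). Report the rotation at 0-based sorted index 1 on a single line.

All 10 rotations (rotation i = S[i:]+S[:i]):
  rot[0] = effort59V$
  rot[1] = ffort59V$e
  rot[2] = fort59V$ef
  rot[3] = ort59V$eff
  rot[4] = rt59V$effo
  rot[5] = t59V$effor
  rot[6] = 59V$effort
  rot[7] = 9V$effort5
  rot[8] = V$effort59
  rot[9] = $effort59V
Sorted (with $ < everything):
  sorted[0] = $effort59V
  sorted[1] = 59V$effort
  sorted[2] = 9V$effort5
  sorted[3] = V$effort59
  sorted[4] = effort59V$
  sorted[5] = ffort59V$e
  sorted[6] = fort59V$ef
  sorted[7] = ort59V$eff
  sorted[8] = rt59V$effo
  sorted[9] = t59V$effor
sorted[1] = 59V$effort

Answer: 59V$effort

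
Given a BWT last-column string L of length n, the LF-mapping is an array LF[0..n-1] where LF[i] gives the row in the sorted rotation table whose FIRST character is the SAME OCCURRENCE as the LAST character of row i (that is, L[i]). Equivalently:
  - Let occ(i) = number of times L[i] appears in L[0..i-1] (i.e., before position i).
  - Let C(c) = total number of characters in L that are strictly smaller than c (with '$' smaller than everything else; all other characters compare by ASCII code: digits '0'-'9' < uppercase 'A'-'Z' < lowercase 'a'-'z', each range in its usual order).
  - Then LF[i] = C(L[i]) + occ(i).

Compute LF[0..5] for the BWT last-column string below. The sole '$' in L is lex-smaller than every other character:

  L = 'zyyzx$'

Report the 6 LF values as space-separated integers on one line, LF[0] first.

Char counts: '$':1, 'x':1, 'y':2, 'z':2
C (first-col start): C('$')=0, C('x')=1, C('y')=2, C('z')=4
L[0]='z': occ=0, LF[0]=C('z')+0=4+0=4
L[1]='y': occ=0, LF[1]=C('y')+0=2+0=2
L[2]='y': occ=1, LF[2]=C('y')+1=2+1=3
L[3]='z': occ=1, LF[3]=C('z')+1=4+1=5
L[4]='x': occ=0, LF[4]=C('x')+0=1+0=1
L[5]='$': occ=0, LF[5]=C('$')+0=0+0=0

Answer: 4 2 3 5 1 0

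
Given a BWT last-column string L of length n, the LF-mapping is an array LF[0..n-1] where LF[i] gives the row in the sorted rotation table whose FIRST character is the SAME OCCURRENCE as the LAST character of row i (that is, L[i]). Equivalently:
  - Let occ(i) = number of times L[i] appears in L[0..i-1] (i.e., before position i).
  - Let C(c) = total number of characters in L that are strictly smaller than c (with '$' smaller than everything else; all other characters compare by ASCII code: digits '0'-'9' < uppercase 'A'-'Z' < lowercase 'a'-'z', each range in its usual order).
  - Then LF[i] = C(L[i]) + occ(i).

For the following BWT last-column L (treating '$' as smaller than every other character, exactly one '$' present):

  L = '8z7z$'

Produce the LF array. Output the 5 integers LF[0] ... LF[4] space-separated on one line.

Answer: 2 3 1 4 0

Derivation:
Char counts: '$':1, '7':1, '8':1, 'z':2
C (first-col start): C('$')=0, C('7')=1, C('8')=2, C('z')=3
L[0]='8': occ=0, LF[0]=C('8')+0=2+0=2
L[1]='z': occ=0, LF[1]=C('z')+0=3+0=3
L[2]='7': occ=0, LF[2]=C('7')+0=1+0=1
L[3]='z': occ=1, LF[3]=C('z')+1=3+1=4
L[4]='$': occ=0, LF[4]=C('$')+0=0+0=0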